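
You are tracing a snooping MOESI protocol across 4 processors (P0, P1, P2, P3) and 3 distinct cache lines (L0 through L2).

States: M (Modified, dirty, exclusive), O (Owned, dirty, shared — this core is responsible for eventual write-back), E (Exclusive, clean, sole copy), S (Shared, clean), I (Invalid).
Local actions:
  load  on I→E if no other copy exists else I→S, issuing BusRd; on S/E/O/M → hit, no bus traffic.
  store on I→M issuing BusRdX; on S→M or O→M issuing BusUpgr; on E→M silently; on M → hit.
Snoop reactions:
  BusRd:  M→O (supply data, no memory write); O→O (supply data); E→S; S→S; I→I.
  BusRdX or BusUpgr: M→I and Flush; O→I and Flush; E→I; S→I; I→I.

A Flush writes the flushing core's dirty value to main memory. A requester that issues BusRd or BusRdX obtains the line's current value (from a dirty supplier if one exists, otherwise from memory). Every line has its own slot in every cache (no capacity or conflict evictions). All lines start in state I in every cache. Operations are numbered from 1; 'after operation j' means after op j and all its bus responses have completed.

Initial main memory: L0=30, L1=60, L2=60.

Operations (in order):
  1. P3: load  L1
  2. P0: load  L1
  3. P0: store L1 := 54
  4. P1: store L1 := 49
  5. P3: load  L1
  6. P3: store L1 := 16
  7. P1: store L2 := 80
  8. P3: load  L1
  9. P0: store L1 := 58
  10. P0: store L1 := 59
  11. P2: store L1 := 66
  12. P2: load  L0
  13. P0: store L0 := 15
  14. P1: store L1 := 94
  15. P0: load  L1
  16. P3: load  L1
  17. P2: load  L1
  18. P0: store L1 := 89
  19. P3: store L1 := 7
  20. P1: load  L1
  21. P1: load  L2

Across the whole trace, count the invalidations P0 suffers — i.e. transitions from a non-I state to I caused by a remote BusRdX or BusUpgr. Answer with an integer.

invalidations = 3

[1] P3: load  L1 | P0:I, P1:I, P2:I, P3:E(60) | bus: BusRd
[2] P0: load  L1 | P0:S(60), P1:I, P2:I, P3:S(60) | bus: BusRd
[3] P0: store L1 := 54 | P0:M(54), P1:I, P2:I, P3:I | bus: BusUpgr
[4] P1: store L1 := 49 | P0:I, P1:M(49), P2:I, P3:I | bus: BusRdX,Flush
[5] P3: load  L1 | P0:I, P1:O(49), P2:I, P3:S(49) | bus: BusRd
[6] P3: store L1 := 16 | P0:I, P1:I, P2:I, P3:M(16) | bus: BusUpgr,Flush
[7] P1: store L2 := 80 | P0:I, P1:M(80), P2:I, P3:I | bus: BusRdX
[8] P3: load  L1 | P0:I, P1:I, P2:I, P3:M(16) | bus: none
[9] P0: store L1 := 58 | P0:M(58), P1:I, P2:I, P3:I | bus: BusRdX,Flush
[10] P0: store L1 := 59 | P0:M(59), P1:I, P2:I, P3:I | bus: none
[11] P2: store L1 := 66 | P0:I, P1:I, P2:M(66), P3:I | bus: BusRdX,Flush
[12] P2: load  L0 | P0:I, P1:I, P2:E(30), P3:I | bus: BusRd
[13] P0: store L0 := 15 | P0:M(15), P1:I, P2:I, P3:I | bus: BusRdX
[14] P1: store L1 := 94 | P0:I, P1:M(94), P2:I, P3:I | bus: BusRdX,Flush
[15] P0: load  L1 | P0:S(94), P1:O(94), P2:I, P3:I | bus: BusRd
[16] P3: load  L1 | P0:S(94), P1:O(94), P2:I, P3:S(94) | bus: BusRd
[17] P2: load  L1 | P0:S(94), P1:O(94), P2:S(94), P3:S(94) | bus: BusRd
[18] P0: store L1 := 89 | P0:M(89), P1:I, P2:I, P3:I | bus: BusUpgr,Flush
[19] P3: store L1 := 7 | P0:I, P1:I, P2:I, P3:M(7) | bus: BusRdX,Flush
[20] P1: load  L1 | P0:I, P1:S(7), P2:I, P3:O(7) | bus: BusRd
[21] P1: load  L2 | P0:I, P1:M(80), P2:I, P3:I | bus: none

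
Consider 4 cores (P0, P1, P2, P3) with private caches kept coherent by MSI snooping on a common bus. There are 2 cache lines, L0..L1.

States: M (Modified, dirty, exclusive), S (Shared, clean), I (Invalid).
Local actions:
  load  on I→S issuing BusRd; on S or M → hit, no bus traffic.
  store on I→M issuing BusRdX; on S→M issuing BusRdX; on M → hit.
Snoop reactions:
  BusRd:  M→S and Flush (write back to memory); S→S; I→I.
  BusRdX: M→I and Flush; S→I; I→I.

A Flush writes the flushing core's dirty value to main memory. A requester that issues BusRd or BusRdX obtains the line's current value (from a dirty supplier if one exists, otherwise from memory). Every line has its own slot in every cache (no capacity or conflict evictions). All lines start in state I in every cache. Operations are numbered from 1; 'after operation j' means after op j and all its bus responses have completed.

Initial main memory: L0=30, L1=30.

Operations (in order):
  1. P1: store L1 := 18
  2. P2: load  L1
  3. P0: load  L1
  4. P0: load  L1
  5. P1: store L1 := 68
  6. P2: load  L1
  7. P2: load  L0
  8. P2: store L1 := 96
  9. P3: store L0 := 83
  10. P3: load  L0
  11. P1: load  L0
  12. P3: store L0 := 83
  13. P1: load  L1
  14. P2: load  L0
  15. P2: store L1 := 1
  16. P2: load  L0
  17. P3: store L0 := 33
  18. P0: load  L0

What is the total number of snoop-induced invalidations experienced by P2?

invalidations = 3

1. P1: store L1 := 18  bus=[BusRdX]  L1: P0=I P1=M P2=I P3=I  mem[L1]=30
2. P2: load  L1  bus=[BusRd,Flush]  L1: P0=I P1=S P2=S P3=I  mem[L1]=18
3. P0: load  L1  bus=[BusRd]  L1: P0=S P1=S P2=S P3=I  mem[L1]=18
4. P0: load  L1  bus=[-]  L1: P0=S P1=S P2=S P3=I  mem[L1]=18
5. P1: store L1 := 68  bus=[BusRdX]  L1: P0=I P1=M P2=I P3=I  mem[L1]=18
6. P2: load  L1  bus=[BusRd,Flush]  L1: P0=I P1=S P2=S P3=I  mem[L1]=68
7. P2: load  L0  bus=[BusRd]  L0: P0=I P1=I P2=S P3=I  mem[L0]=30
8. P2: store L1 := 96  bus=[BusRdX]  L1: P0=I P1=I P2=M P3=I  mem[L1]=68
9. P3: store L0 := 83  bus=[BusRdX]  L0: P0=I P1=I P2=I P3=M  mem[L0]=30
10. P3: load  L0  bus=[-]  L0: P0=I P1=I P2=I P3=M  mem[L0]=30
11. P1: load  L0  bus=[BusRd,Flush]  L0: P0=I P1=S P2=I P3=S  mem[L0]=83
12. P3: store L0 := 83  bus=[BusRdX]  L0: P0=I P1=I P2=I P3=M  mem[L0]=83
13. P1: load  L1  bus=[BusRd,Flush]  L1: P0=I P1=S P2=S P3=I  mem[L1]=96
14. P2: load  L0  bus=[BusRd,Flush]  L0: P0=I P1=I P2=S P3=S  mem[L0]=83
15. P2: store L1 := 1  bus=[BusRdX]  L1: P0=I P1=I P2=M P3=I  mem[L1]=96
16. P2: load  L0  bus=[-]  L0: P0=I P1=I P2=S P3=S  mem[L0]=83
17. P3: store L0 := 33  bus=[BusRdX]  L0: P0=I P1=I P2=I P3=M  mem[L0]=83
18. P0: load  L0  bus=[BusRd,Flush]  L0: P0=S P1=I P2=I P3=S  mem[L0]=33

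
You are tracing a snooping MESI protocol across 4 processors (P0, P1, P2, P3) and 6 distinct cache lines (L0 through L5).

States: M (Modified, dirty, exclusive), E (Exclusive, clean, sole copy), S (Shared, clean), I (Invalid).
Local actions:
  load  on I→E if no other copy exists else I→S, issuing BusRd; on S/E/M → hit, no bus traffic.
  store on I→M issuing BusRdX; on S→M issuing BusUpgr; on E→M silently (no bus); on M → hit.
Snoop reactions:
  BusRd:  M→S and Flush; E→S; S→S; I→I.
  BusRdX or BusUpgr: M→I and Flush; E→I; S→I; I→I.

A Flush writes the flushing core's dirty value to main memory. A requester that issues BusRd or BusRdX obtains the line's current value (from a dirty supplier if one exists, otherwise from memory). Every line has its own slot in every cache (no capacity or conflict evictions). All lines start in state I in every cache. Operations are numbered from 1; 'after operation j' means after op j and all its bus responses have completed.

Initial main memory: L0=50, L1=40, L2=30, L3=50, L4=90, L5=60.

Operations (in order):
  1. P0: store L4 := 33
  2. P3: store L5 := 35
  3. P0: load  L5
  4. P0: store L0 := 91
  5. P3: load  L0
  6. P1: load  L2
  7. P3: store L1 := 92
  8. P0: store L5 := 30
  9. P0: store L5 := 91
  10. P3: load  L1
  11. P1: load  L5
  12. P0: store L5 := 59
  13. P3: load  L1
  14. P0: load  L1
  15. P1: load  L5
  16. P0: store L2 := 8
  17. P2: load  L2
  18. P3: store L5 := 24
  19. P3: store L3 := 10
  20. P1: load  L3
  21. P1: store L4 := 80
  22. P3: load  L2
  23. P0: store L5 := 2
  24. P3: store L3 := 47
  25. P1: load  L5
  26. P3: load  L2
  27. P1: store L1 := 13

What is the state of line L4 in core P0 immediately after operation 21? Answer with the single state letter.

state = I

[1] P0: store L4 := 33 | P0:M(33), P1:I, P2:I, P3:I | bus: BusRdX
[2] P3: store L5 := 35 | P0:I, P1:I, P2:I, P3:M(35) | bus: BusRdX
[3] P0: load  L5 | P0:S(35), P1:I, P2:I, P3:S(35) | bus: BusRd,Flush
[4] P0: store L0 := 91 | P0:M(91), P1:I, P2:I, P3:I | bus: BusRdX
[5] P3: load  L0 | P0:S(91), P1:I, P2:I, P3:S(91) | bus: BusRd,Flush
[6] P1: load  L2 | P0:I, P1:E(30), P2:I, P3:I | bus: BusRd
[7] P3: store L1 := 92 | P0:I, P1:I, P2:I, P3:M(92) | bus: BusRdX
[8] P0: store L5 := 30 | P0:M(30), P1:I, P2:I, P3:I | bus: BusUpgr
[9] P0: store L5 := 91 | P0:M(91), P1:I, P2:I, P3:I | bus: none
[10] P3: load  L1 | P0:I, P1:I, P2:I, P3:M(92) | bus: none
[11] P1: load  L5 | P0:S(91), P1:S(91), P2:I, P3:I | bus: BusRd,Flush
[12] P0: store L5 := 59 | P0:M(59), P1:I, P2:I, P3:I | bus: BusUpgr
[13] P3: load  L1 | P0:I, P1:I, P2:I, P3:M(92) | bus: none
[14] P0: load  L1 | P0:S(92), P1:I, P2:I, P3:S(92) | bus: BusRd,Flush
[15] P1: load  L5 | P0:S(59), P1:S(59), P2:I, P3:I | bus: BusRd,Flush
[16] P0: store L2 := 8 | P0:M(8), P1:I, P2:I, P3:I | bus: BusRdX
[17] P2: load  L2 | P0:S(8), P1:I, P2:S(8), P3:I | bus: BusRd,Flush
[18] P3: store L5 := 24 | P0:I, P1:I, P2:I, P3:M(24) | bus: BusRdX
[19] P3: store L3 := 10 | P0:I, P1:I, P2:I, P3:M(10) | bus: BusRdX
[20] P1: load  L3 | P0:I, P1:S(10), P2:I, P3:S(10) | bus: BusRd,Flush
[21] P1: store L4 := 80 | P0:I, P1:M(80), P2:I, P3:I | bus: BusRdX,Flush
[22] P3: load  L2 | P0:S(8), P1:I, P2:S(8), P3:S(8) | bus: BusRd
[23] P0: store L5 := 2 | P0:M(2), P1:I, P2:I, P3:I | bus: BusRdX,Flush
[24] P3: store L3 := 47 | P0:I, P1:I, P2:I, P3:M(47) | bus: BusUpgr
[25] P1: load  L5 | P0:S(2), P1:S(2), P2:I, P3:I | bus: BusRd,Flush
[26] P3: load  L2 | P0:S(8), P1:I, P2:S(8), P3:S(8) | bus: none
[27] P1: store L1 := 13 | P0:I, P1:M(13), P2:I, P3:I | bus: BusRdX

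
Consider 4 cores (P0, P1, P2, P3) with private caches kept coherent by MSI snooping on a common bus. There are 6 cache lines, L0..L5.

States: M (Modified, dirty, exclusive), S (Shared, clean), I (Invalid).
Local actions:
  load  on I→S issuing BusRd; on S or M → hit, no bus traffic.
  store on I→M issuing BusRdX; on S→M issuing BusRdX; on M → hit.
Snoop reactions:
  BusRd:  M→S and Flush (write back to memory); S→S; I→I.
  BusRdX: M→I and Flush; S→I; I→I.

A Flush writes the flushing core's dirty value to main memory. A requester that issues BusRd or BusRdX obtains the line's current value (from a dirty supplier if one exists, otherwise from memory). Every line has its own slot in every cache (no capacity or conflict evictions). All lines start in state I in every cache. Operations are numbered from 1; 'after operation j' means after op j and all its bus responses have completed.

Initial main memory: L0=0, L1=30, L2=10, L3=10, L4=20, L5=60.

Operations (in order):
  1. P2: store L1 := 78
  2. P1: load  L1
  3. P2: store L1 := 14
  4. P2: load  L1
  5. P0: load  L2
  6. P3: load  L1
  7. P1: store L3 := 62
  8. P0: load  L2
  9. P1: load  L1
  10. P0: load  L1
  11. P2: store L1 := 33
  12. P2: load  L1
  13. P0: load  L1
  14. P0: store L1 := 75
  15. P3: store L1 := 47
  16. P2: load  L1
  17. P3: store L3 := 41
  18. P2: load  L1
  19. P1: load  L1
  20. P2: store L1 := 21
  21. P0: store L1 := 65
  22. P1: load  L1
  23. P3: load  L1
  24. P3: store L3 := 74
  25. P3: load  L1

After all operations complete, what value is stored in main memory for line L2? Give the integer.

memory[L2] = 10

1. P2: store L1 := 78  bus=[BusRdX]  L1: P0=I P1=I P2=M P3=I  mem[L1]=30
2. P1: load  L1  bus=[BusRd,Flush]  L1: P0=I P1=S P2=S P3=I  mem[L1]=78
3. P2: store L1 := 14  bus=[BusRdX]  L1: P0=I P1=I P2=M P3=I  mem[L1]=78
4. P2: load  L1  bus=[-]  L1: P0=I P1=I P2=M P3=I  mem[L1]=78
5. P0: load  L2  bus=[BusRd]  L2: P0=S P1=I P2=I P3=I  mem[L2]=10
6. P3: load  L1  bus=[BusRd,Flush]  L1: P0=I P1=I P2=S P3=S  mem[L1]=14
7. P1: store L3 := 62  bus=[BusRdX]  L3: P0=I P1=M P2=I P3=I  mem[L3]=10
8. P0: load  L2  bus=[-]  L2: P0=S P1=I P2=I P3=I  mem[L2]=10
9. P1: load  L1  bus=[BusRd]  L1: P0=I P1=S P2=S P3=S  mem[L1]=14
10. P0: load  L1  bus=[BusRd]  L1: P0=S P1=S P2=S P3=S  mem[L1]=14
11. P2: store L1 := 33  bus=[BusRdX]  L1: P0=I P1=I P2=M P3=I  mem[L1]=14
12. P2: load  L1  bus=[-]  L1: P0=I P1=I P2=M P3=I  mem[L1]=14
13. P0: load  L1  bus=[BusRd,Flush]  L1: P0=S P1=I P2=S P3=I  mem[L1]=33
14. P0: store L1 := 75  bus=[BusRdX]  L1: P0=M P1=I P2=I P3=I  mem[L1]=33
15. P3: store L1 := 47  bus=[BusRdX,Flush]  L1: P0=I P1=I P2=I P3=M  mem[L1]=75
16. P2: load  L1  bus=[BusRd,Flush]  L1: P0=I P1=I P2=S P3=S  mem[L1]=47
17. P3: store L3 := 41  bus=[BusRdX,Flush]  L3: P0=I P1=I P2=I P3=M  mem[L3]=62
18. P2: load  L1  bus=[-]  L1: P0=I P1=I P2=S P3=S  mem[L1]=47
19. P1: load  L1  bus=[BusRd]  L1: P0=I P1=S P2=S P3=S  mem[L1]=47
20. P2: store L1 := 21  bus=[BusRdX]  L1: P0=I P1=I P2=M P3=I  mem[L1]=47
21. P0: store L1 := 65  bus=[BusRdX,Flush]  L1: P0=M P1=I P2=I P3=I  mem[L1]=21
22. P1: load  L1  bus=[BusRd,Flush]  L1: P0=S P1=S P2=I P3=I  mem[L1]=65
23. P3: load  L1  bus=[BusRd]  L1: P0=S P1=S P2=I P3=S  mem[L1]=65
24. P3: store L3 := 74  bus=[-]  L3: P0=I P1=I P2=I P3=M  mem[L3]=62
25. P3: load  L1  bus=[-]  L1: P0=S P1=S P2=I P3=S  mem[L1]=65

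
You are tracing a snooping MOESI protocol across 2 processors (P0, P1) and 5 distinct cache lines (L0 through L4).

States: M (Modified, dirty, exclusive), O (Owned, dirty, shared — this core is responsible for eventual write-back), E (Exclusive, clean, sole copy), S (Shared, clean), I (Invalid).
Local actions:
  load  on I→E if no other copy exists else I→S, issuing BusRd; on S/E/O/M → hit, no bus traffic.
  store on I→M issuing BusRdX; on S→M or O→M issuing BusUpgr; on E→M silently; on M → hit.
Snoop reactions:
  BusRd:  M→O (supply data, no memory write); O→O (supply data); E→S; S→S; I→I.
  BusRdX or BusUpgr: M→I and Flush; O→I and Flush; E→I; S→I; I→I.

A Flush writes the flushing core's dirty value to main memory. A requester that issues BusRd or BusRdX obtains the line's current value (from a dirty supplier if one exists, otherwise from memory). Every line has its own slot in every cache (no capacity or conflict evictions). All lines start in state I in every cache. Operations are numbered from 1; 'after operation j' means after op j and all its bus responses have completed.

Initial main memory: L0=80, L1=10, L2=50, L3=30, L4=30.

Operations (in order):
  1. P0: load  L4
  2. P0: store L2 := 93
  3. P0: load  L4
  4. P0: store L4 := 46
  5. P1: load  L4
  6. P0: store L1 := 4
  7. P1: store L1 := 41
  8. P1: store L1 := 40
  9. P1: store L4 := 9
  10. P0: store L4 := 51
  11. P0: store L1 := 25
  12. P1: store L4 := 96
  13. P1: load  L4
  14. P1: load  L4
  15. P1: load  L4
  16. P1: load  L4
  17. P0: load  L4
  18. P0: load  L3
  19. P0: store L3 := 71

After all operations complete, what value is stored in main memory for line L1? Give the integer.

step 1: P0: load  L4  ⟶  EI  (L4)  txn=BusRd  M[L4]=30
step 2: P0: store L2 := 93  ⟶  MI  (L2)  txn=BusRdX  M[L2]=50
step 3: P0: load  L4  ⟶  EI  (L4)  txn=∅  M[L4]=30
step 4: P0: store L4 := 46  ⟶  MI  (L4)  txn=∅  M[L4]=30
step 5: P1: load  L4  ⟶  OS  (L4)  txn=BusRd  M[L4]=30
step 6: P0: store L1 := 4  ⟶  MI  (L1)  txn=BusRdX  M[L1]=10
step 7: P1: store L1 := 41  ⟶  IM  (L1)  txn=BusRdX+Flush  M[L1]=4
step 8: P1: store L1 := 40  ⟶  IM  (L1)  txn=∅  M[L1]=4
step 9: P1: store L4 := 9  ⟶  IM  (L4)  txn=BusUpgr+Flush  M[L4]=46
step 10: P0: store L4 := 51  ⟶  MI  (L4)  txn=BusRdX+Flush  M[L4]=9
step 11: P0: store L1 := 25  ⟶  MI  (L1)  txn=BusRdX+Flush  M[L1]=40
step 12: P1: store L4 := 96  ⟶  IM  (L4)  txn=BusRdX+Flush  M[L4]=51
step 13: P1: load  L4  ⟶  IM  (L4)  txn=∅  M[L4]=51
step 14: P1: load  L4  ⟶  IM  (L4)  txn=∅  M[L4]=51
step 15: P1: load  L4  ⟶  IM  (L4)  txn=∅  M[L4]=51
step 16: P1: load  L4  ⟶  IM  (L4)  txn=∅  M[L4]=51
step 17: P0: load  L4  ⟶  SO  (L4)  txn=BusRd  M[L4]=51
step 18: P0: load  L3  ⟶  EI  (L3)  txn=BusRd  M[L3]=30
step 19: P0: store L3 := 71  ⟶  MI  (L3)  txn=∅  M[L3]=30

memory[L1] = 40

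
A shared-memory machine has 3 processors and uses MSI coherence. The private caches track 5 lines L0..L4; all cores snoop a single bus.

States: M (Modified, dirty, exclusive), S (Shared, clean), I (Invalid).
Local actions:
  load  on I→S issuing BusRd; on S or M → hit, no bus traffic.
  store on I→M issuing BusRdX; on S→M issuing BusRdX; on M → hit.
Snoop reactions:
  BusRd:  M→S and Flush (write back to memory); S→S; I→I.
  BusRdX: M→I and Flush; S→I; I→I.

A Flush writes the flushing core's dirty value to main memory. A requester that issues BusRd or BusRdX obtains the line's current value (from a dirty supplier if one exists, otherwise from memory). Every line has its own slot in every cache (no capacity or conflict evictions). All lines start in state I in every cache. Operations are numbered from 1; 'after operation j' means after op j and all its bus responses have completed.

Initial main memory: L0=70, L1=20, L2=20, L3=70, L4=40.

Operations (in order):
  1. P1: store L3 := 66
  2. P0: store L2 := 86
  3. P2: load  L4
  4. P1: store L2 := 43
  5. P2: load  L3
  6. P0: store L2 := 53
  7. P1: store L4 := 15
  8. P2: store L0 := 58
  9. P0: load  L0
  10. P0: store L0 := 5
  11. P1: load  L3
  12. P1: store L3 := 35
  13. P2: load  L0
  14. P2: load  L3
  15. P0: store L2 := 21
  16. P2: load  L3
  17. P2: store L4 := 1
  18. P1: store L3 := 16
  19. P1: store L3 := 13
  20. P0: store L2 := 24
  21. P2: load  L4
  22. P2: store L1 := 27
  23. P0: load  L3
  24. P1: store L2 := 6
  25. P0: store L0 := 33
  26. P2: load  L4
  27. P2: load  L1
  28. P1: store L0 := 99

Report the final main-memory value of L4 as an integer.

1. P1: store L3 := 66  bus=[BusRdX]  L3: P0=I P1=M P2=I  mem[L3]=70
2. P0: store L2 := 86  bus=[BusRdX]  L2: P0=M P1=I P2=I  mem[L2]=20
3. P2: load  L4  bus=[BusRd]  L4: P0=I P1=I P2=S  mem[L4]=40
4. P1: store L2 := 43  bus=[BusRdX,Flush]  L2: P0=I P1=M P2=I  mem[L2]=86
5. P2: load  L3  bus=[BusRd,Flush]  L3: P0=I P1=S P2=S  mem[L3]=66
6. P0: store L2 := 53  bus=[BusRdX,Flush]  L2: P0=M P1=I P2=I  mem[L2]=43
7. P1: store L4 := 15  bus=[BusRdX]  L4: P0=I P1=M P2=I  mem[L4]=40
8. P2: store L0 := 58  bus=[BusRdX]  L0: P0=I P1=I P2=M  mem[L0]=70
9. P0: load  L0  bus=[BusRd,Flush]  L0: P0=S P1=I P2=S  mem[L0]=58
10. P0: store L0 := 5  bus=[BusRdX]  L0: P0=M P1=I P2=I  mem[L0]=58
11. P1: load  L3  bus=[-]  L3: P0=I P1=S P2=S  mem[L3]=66
12. P1: store L3 := 35  bus=[BusRdX]  L3: P0=I P1=M P2=I  mem[L3]=66
13. P2: load  L0  bus=[BusRd,Flush]  L0: P0=S P1=I P2=S  mem[L0]=5
14. P2: load  L3  bus=[BusRd,Flush]  L3: P0=I P1=S P2=S  mem[L3]=35
15. P0: store L2 := 21  bus=[-]  L2: P0=M P1=I P2=I  mem[L2]=43
16. P2: load  L3  bus=[-]  L3: P0=I P1=S P2=S  mem[L3]=35
17. P2: store L4 := 1  bus=[BusRdX,Flush]  L4: P0=I P1=I P2=M  mem[L4]=15
18. P1: store L3 := 16  bus=[BusRdX]  L3: P0=I P1=M P2=I  mem[L3]=35
19. P1: store L3 := 13  bus=[-]  L3: P0=I P1=M P2=I  mem[L3]=35
20. P0: store L2 := 24  bus=[-]  L2: P0=M P1=I P2=I  mem[L2]=43
21. P2: load  L4  bus=[-]  L4: P0=I P1=I P2=M  mem[L4]=15
22. P2: store L1 := 27  bus=[BusRdX]  L1: P0=I P1=I P2=M  mem[L1]=20
23. P0: load  L3  bus=[BusRd,Flush]  L3: P0=S P1=S P2=I  mem[L3]=13
24. P1: store L2 := 6  bus=[BusRdX,Flush]  L2: P0=I P1=M P2=I  mem[L2]=24
25. P0: store L0 := 33  bus=[BusRdX]  L0: P0=M P1=I P2=I  mem[L0]=5
26. P2: load  L4  bus=[-]  L4: P0=I P1=I P2=M  mem[L4]=15
27. P2: load  L1  bus=[-]  L1: P0=I P1=I P2=M  mem[L1]=20
28. P1: store L0 := 99  bus=[BusRdX,Flush]  L0: P0=I P1=M P2=I  mem[L0]=33

memory[L4] = 15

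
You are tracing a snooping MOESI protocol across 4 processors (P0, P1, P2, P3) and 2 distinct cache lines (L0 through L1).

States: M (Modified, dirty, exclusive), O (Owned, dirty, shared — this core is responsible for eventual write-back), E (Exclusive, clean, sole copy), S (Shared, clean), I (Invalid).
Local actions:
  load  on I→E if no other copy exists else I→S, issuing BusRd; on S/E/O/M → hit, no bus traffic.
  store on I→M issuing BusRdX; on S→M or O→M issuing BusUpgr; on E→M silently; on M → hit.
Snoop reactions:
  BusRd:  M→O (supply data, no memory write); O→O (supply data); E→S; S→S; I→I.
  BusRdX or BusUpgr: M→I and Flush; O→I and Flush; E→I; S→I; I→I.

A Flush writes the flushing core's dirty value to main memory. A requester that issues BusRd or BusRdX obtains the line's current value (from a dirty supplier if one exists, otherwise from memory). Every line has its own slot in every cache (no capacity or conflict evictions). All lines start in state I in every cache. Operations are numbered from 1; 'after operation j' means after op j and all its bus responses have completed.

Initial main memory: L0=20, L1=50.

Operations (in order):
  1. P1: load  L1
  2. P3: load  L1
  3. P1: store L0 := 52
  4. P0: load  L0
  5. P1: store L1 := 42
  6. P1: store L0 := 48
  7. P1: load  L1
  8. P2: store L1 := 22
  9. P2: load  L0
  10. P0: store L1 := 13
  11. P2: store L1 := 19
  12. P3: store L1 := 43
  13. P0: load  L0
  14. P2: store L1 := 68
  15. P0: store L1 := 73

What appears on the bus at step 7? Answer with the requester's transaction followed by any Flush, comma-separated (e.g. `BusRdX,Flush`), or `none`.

bus = none

  op1 P1: load  L1 → I/E/I/I on L1; bus BusRd; mem=50
  op2 P3: load  L1 → I/S/I/S on L1; bus BusRd; mem=50
  op3 P1: store L0 := 52 → I/M/I/I on L0; bus BusRdX; mem=20
  op4 P0: load  L0 → S/O/I/I on L0; bus BusRd; mem=20
  op5 P1: store L1 := 42 → I/M/I/I on L1; bus BusUpgr; mem=50
  op6 P1: store L0 := 48 → I/M/I/I on L0; bus BusUpgr; mem=20
  op7 P1: load  L1 → I/M/I/I on L1; bus (none); mem=50
  op8 P2: store L1 := 22 → I/I/M/I on L1; bus BusRdX Flush; mem=42
  op9 P2: load  L0 → I/O/S/I on L0; bus BusRd; mem=20
  op10 P0: store L1 := 13 → M/I/I/I on L1; bus BusRdX Flush; mem=22
  op11 P2: store L1 := 19 → I/I/M/I on L1; bus BusRdX Flush; mem=13
  op12 P3: store L1 := 43 → I/I/I/M on L1; bus BusRdX Flush; mem=19
  op13 P0: load  L0 → S/O/S/I on L0; bus BusRd; mem=20
  op14 P2: store L1 := 68 → I/I/M/I on L1; bus BusRdX Flush; mem=43
  op15 P0: store L1 := 73 → M/I/I/I on L1; bus BusRdX Flush; mem=68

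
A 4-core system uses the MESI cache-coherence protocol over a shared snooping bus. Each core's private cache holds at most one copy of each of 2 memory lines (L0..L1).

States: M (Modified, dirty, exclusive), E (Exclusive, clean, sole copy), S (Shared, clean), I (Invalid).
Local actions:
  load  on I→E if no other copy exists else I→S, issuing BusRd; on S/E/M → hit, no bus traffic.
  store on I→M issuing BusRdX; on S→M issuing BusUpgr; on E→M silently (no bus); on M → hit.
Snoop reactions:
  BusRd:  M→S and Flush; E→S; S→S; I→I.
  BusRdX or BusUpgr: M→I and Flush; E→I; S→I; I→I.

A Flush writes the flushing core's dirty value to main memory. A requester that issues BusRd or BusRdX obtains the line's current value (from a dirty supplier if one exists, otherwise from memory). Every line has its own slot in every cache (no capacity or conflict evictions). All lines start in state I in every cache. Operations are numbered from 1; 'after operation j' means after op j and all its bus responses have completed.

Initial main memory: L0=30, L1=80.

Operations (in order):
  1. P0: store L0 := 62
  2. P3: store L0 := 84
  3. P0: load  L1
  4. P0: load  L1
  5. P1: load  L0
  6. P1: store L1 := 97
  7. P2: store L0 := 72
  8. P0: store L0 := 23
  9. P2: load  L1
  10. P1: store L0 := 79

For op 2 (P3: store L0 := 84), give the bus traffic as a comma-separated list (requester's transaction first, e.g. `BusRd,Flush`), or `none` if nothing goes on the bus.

  op1 P0: store L0 := 62 → M/I/I/I on L0; bus BusRdX; mem=30
  op2 P3: store L0 := 84 → I/I/I/M on L0; bus BusRdX Flush; mem=62
  op3 P0: load  L1 → E/I/I/I on L1; bus BusRd; mem=80
  op4 P0: load  L1 → E/I/I/I on L1; bus (none); mem=80
  op5 P1: load  L0 → I/S/I/S on L0; bus BusRd Flush; mem=84
  op6 P1: store L1 := 97 → I/M/I/I on L1; bus BusRdX; mem=80
  op7 P2: store L0 := 72 → I/I/M/I on L0; bus BusRdX; mem=84
  op8 P0: store L0 := 23 → M/I/I/I on L0; bus BusRdX Flush; mem=72
  op9 P2: load  L1 → I/S/S/I on L1; bus BusRd Flush; mem=97
  op10 P1: store L0 := 79 → I/M/I/I on L0; bus BusRdX Flush; mem=23

bus = BusRdX,Flush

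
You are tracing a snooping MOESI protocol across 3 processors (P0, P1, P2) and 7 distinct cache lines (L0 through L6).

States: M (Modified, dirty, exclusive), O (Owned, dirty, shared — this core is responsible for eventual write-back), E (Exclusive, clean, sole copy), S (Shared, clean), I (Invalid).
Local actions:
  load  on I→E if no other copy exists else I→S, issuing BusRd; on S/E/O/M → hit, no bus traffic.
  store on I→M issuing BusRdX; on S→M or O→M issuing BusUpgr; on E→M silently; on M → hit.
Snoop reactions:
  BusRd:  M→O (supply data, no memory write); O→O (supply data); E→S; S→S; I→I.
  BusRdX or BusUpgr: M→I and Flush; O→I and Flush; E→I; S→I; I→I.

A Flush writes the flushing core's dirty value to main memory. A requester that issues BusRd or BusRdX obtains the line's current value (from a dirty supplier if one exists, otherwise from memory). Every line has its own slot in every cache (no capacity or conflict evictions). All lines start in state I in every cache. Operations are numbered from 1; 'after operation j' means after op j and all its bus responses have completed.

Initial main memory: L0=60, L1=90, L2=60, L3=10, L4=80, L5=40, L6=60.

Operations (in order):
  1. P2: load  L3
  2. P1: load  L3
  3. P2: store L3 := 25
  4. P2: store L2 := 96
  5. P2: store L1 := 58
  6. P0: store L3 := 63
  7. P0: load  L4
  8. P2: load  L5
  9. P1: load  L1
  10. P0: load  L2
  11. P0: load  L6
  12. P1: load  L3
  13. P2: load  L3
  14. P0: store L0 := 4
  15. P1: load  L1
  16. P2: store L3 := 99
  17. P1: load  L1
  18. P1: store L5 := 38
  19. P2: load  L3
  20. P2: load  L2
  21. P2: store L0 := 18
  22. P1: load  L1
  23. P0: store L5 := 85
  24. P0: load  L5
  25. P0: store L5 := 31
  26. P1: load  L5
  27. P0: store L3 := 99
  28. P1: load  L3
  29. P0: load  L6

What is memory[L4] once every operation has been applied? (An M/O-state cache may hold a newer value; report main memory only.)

  op1 P2: load  L3 → I/I/E on L3; bus BusRd; mem=10
  op2 P1: load  L3 → I/S/S on L3; bus BusRd; mem=10
  op3 P2: store L3 := 25 → I/I/M on L3; bus BusUpgr; mem=10
  op4 P2: store L2 := 96 → I/I/M on L2; bus BusRdX; mem=60
  op5 P2: store L1 := 58 → I/I/M on L1; bus BusRdX; mem=90
  op6 P0: store L3 := 63 → M/I/I on L3; bus BusRdX Flush; mem=25
  op7 P0: load  L4 → E/I/I on L4; bus BusRd; mem=80
  op8 P2: load  L5 → I/I/E on L5; bus BusRd; mem=40
  op9 P1: load  L1 → I/S/O on L1; bus BusRd; mem=90
  op10 P0: load  L2 → S/I/O on L2; bus BusRd; mem=60
  op11 P0: load  L6 → E/I/I on L6; bus BusRd; mem=60
  op12 P1: load  L3 → O/S/I on L3; bus BusRd; mem=25
  op13 P2: load  L3 → O/S/S on L3; bus BusRd; mem=25
  op14 P0: store L0 := 4 → M/I/I on L0; bus BusRdX; mem=60
  op15 P1: load  L1 → I/S/O on L1; bus (none); mem=90
  op16 P2: store L3 := 99 → I/I/M on L3; bus BusUpgr Flush; mem=63
  op17 P1: load  L1 → I/S/O on L1; bus (none); mem=90
  op18 P1: store L5 := 38 → I/M/I on L5; bus BusRdX; mem=40
  op19 P2: load  L3 → I/I/M on L3; bus (none); mem=63
  op20 P2: load  L2 → S/I/O on L2; bus (none); mem=60
  op21 P2: store L0 := 18 → I/I/M on L0; bus BusRdX Flush; mem=4
  op22 P1: load  L1 → I/S/O on L1; bus (none); mem=90
  op23 P0: store L5 := 85 → M/I/I on L5; bus BusRdX Flush; mem=38
  op24 P0: load  L5 → M/I/I on L5; bus (none); mem=38
  op25 P0: store L5 := 31 → M/I/I on L5; bus (none); mem=38
  op26 P1: load  L5 → O/S/I on L5; bus BusRd; mem=38
  op27 P0: store L3 := 99 → M/I/I on L3; bus BusRdX Flush; mem=99
  op28 P1: load  L3 → O/S/I on L3; bus BusRd; mem=99
  op29 P0: load  L6 → E/I/I on L6; bus (none); mem=60

memory[L4] = 80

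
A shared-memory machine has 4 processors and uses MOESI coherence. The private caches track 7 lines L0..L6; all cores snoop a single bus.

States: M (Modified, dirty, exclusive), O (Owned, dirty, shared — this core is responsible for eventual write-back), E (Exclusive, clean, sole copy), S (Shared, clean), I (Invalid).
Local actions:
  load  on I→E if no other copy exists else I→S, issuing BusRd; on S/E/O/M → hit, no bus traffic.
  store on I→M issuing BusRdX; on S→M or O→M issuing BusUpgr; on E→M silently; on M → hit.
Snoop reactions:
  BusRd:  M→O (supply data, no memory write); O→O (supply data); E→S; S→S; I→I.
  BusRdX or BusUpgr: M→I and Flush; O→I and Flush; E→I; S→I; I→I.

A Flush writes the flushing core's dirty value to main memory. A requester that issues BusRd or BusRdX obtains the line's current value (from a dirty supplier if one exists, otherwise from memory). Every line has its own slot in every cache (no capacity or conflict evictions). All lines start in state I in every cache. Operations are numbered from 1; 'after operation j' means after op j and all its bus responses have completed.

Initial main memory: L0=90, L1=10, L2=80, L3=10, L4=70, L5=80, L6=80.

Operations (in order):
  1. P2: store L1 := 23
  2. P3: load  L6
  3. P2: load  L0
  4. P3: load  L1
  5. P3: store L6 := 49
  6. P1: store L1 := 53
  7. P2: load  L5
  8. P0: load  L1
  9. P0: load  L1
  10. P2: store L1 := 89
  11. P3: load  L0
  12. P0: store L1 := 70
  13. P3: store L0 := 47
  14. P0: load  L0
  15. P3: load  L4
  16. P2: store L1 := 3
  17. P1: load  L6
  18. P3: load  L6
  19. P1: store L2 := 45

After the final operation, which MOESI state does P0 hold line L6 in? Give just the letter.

step 1: P2: store L1 := 23  ⟶  IIMI  (L1)  txn=BusRdX  M[L1]=10
step 2: P3: load  L6  ⟶  IIIE  (L6)  txn=BusRd  M[L6]=80
step 3: P2: load  L0  ⟶  IIEI  (L0)  txn=BusRd  M[L0]=90
step 4: P3: load  L1  ⟶  IIOS  (L1)  txn=BusRd  M[L1]=10
step 5: P3: store L6 := 49  ⟶  IIIM  (L6)  txn=∅  M[L6]=80
step 6: P1: store L1 := 53  ⟶  IMII  (L1)  txn=BusRdX+Flush  M[L1]=23
step 7: P2: load  L5  ⟶  IIEI  (L5)  txn=BusRd  M[L5]=80
step 8: P0: load  L1  ⟶  SOII  (L1)  txn=BusRd  M[L1]=23
step 9: P0: load  L1  ⟶  SOII  (L1)  txn=∅  M[L1]=23
step 10: P2: store L1 := 89  ⟶  IIMI  (L1)  txn=BusRdX+Flush  M[L1]=53
step 11: P3: load  L0  ⟶  IISS  (L0)  txn=BusRd  M[L0]=90
step 12: P0: store L1 := 70  ⟶  MIII  (L1)  txn=BusRdX+Flush  M[L1]=89
step 13: P3: store L0 := 47  ⟶  IIIM  (L0)  txn=BusUpgr  M[L0]=90
step 14: P0: load  L0  ⟶  SIIO  (L0)  txn=BusRd  M[L0]=90
step 15: P3: load  L4  ⟶  IIIE  (L4)  txn=BusRd  M[L4]=70
step 16: P2: store L1 := 3  ⟶  IIMI  (L1)  txn=BusRdX+Flush  M[L1]=70
step 17: P1: load  L6  ⟶  ISIO  (L6)  txn=BusRd  M[L6]=80
step 18: P3: load  L6  ⟶  ISIO  (L6)  txn=∅  M[L6]=80
step 19: P1: store L2 := 45  ⟶  IMII  (L2)  txn=BusRdX  M[L2]=80

state = I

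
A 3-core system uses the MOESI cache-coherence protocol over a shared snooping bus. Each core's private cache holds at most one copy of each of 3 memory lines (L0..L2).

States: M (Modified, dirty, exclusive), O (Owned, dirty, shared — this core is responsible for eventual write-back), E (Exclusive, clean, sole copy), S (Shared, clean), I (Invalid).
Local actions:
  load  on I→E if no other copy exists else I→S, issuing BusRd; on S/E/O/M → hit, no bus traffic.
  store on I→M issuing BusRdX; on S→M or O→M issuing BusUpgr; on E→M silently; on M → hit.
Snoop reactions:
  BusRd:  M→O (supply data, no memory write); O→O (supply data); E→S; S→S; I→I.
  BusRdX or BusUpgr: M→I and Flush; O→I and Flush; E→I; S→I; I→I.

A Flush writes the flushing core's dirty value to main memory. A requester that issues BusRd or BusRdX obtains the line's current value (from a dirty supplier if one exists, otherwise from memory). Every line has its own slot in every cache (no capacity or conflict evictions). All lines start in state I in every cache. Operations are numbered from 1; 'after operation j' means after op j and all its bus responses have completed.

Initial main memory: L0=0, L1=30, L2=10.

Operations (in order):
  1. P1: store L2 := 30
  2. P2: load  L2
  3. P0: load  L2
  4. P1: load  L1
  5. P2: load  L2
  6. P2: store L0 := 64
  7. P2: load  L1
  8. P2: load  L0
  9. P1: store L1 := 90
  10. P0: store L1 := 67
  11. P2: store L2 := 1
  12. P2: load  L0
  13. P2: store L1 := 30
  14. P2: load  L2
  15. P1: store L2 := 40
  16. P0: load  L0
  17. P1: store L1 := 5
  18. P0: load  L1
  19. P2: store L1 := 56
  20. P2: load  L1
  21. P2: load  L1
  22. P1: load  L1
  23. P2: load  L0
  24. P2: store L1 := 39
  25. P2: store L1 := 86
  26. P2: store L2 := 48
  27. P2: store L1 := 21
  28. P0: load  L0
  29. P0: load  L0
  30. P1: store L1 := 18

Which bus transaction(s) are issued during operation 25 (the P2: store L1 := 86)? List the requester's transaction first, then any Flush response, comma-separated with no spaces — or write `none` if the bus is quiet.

bus = none

  op1 P1: store L2 := 30 → I/M/I on L2; bus BusRdX; mem=10
  op2 P2: load  L2 → I/O/S on L2; bus BusRd; mem=10
  op3 P0: load  L2 → S/O/S on L2; bus BusRd; mem=10
  op4 P1: load  L1 → I/E/I on L1; bus BusRd; mem=30
  op5 P2: load  L2 → S/O/S on L2; bus (none); mem=10
  op6 P2: store L0 := 64 → I/I/M on L0; bus BusRdX; mem=0
  op7 P2: load  L1 → I/S/S on L1; bus BusRd; mem=30
  op8 P2: load  L0 → I/I/M on L0; bus (none); mem=0
  op9 P1: store L1 := 90 → I/M/I on L1; bus BusUpgr; mem=30
  op10 P0: store L1 := 67 → M/I/I on L1; bus BusRdX Flush; mem=90
  op11 P2: store L2 := 1 → I/I/M on L2; bus BusUpgr Flush; mem=30
  op12 P2: load  L0 → I/I/M on L0; bus (none); mem=0
  op13 P2: store L1 := 30 → I/I/M on L1; bus BusRdX Flush; mem=67
  op14 P2: load  L2 → I/I/M on L2; bus (none); mem=30
  op15 P1: store L2 := 40 → I/M/I on L2; bus BusRdX Flush; mem=1
  op16 P0: load  L0 → S/I/O on L0; bus BusRd; mem=0
  op17 P1: store L1 := 5 → I/M/I on L1; bus BusRdX Flush; mem=30
  op18 P0: load  L1 → S/O/I on L1; bus BusRd; mem=30
  op19 P2: store L1 := 56 → I/I/M on L1; bus BusRdX Flush; mem=5
  op20 P2: load  L1 → I/I/M on L1; bus (none); mem=5
  op21 P2: load  L1 → I/I/M on L1; bus (none); mem=5
  op22 P1: load  L1 → I/S/O on L1; bus BusRd; mem=5
  op23 P2: load  L0 → S/I/O on L0; bus (none); mem=0
  op24 P2: store L1 := 39 → I/I/M on L1; bus BusUpgr; mem=5
  op25 P2: store L1 := 86 → I/I/M on L1; bus (none); mem=5
  op26 P2: store L2 := 48 → I/I/M on L2; bus BusRdX Flush; mem=40
  op27 P2: store L1 := 21 → I/I/M on L1; bus (none); mem=5
  op28 P0: load  L0 → S/I/O on L0; bus (none); mem=0
  op29 P0: load  L0 → S/I/O on L0; bus (none); mem=0
  op30 P1: store L1 := 18 → I/M/I on L1; bus BusRdX Flush; mem=21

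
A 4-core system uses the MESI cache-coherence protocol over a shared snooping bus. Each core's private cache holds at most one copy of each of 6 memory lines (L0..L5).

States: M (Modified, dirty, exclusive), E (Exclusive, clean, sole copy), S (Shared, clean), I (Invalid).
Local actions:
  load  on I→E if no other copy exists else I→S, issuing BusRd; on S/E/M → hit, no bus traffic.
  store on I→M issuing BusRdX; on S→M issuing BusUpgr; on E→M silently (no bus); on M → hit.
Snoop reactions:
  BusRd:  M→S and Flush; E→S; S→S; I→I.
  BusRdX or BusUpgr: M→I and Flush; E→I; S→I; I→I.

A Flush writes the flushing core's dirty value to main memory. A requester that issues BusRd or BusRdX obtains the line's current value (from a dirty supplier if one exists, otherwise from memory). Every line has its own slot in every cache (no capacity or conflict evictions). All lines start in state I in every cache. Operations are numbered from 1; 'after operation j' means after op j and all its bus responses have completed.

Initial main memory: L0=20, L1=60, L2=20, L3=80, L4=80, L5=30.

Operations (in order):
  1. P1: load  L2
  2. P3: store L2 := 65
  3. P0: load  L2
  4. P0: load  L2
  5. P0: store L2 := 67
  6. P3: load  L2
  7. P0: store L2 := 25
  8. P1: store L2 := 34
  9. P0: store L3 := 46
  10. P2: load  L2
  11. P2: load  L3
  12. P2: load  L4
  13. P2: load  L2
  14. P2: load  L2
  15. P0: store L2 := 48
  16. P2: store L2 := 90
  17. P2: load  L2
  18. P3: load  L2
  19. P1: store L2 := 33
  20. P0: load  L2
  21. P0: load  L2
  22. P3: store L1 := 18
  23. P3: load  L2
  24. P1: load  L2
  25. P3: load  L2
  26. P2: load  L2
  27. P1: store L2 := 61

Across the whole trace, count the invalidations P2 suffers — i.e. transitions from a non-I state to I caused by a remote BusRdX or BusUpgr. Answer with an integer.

invalidations = 3

step 1: P1: load  L2  ⟶  IEII  (L2)  txn=BusRd  M[L2]=20
step 2: P3: store L2 := 65  ⟶  IIIM  (L2)  txn=BusRdX  M[L2]=20
step 3: P0: load  L2  ⟶  SIIS  (L2)  txn=BusRd+Flush  M[L2]=65
step 4: P0: load  L2  ⟶  SIIS  (L2)  txn=∅  M[L2]=65
step 5: P0: store L2 := 67  ⟶  MIII  (L2)  txn=BusUpgr  M[L2]=65
step 6: P3: load  L2  ⟶  SIIS  (L2)  txn=BusRd+Flush  M[L2]=67
step 7: P0: store L2 := 25  ⟶  MIII  (L2)  txn=BusUpgr  M[L2]=67
step 8: P1: store L2 := 34  ⟶  IMII  (L2)  txn=BusRdX+Flush  M[L2]=25
step 9: P0: store L3 := 46  ⟶  MIII  (L3)  txn=BusRdX  M[L3]=80
step 10: P2: load  L2  ⟶  ISSI  (L2)  txn=BusRd+Flush  M[L2]=34
step 11: P2: load  L3  ⟶  SISI  (L3)  txn=BusRd+Flush  M[L3]=46
step 12: P2: load  L4  ⟶  IIEI  (L4)  txn=BusRd  M[L4]=80
step 13: P2: load  L2  ⟶  ISSI  (L2)  txn=∅  M[L2]=34
step 14: P2: load  L2  ⟶  ISSI  (L2)  txn=∅  M[L2]=34
step 15: P0: store L2 := 48  ⟶  MIII  (L2)  txn=BusRdX  M[L2]=34
step 16: P2: store L2 := 90  ⟶  IIMI  (L2)  txn=BusRdX+Flush  M[L2]=48
step 17: P2: load  L2  ⟶  IIMI  (L2)  txn=∅  M[L2]=48
step 18: P3: load  L2  ⟶  IISS  (L2)  txn=BusRd+Flush  M[L2]=90
step 19: P1: store L2 := 33  ⟶  IMII  (L2)  txn=BusRdX  M[L2]=90
step 20: P0: load  L2  ⟶  SSII  (L2)  txn=BusRd+Flush  M[L2]=33
step 21: P0: load  L2  ⟶  SSII  (L2)  txn=∅  M[L2]=33
step 22: P3: store L1 := 18  ⟶  IIIM  (L1)  txn=BusRdX  M[L1]=60
step 23: P3: load  L2  ⟶  SSIS  (L2)  txn=BusRd  M[L2]=33
step 24: P1: load  L2  ⟶  SSIS  (L2)  txn=∅  M[L2]=33
step 25: P3: load  L2  ⟶  SSIS  (L2)  txn=∅  M[L2]=33
step 26: P2: load  L2  ⟶  SSSS  (L2)  txn=BusRd  M[L2]=33
step 27: P1: store L2 := 61  ⟶  IMII  (L2)  txn=BusUpgr  M[L2]=33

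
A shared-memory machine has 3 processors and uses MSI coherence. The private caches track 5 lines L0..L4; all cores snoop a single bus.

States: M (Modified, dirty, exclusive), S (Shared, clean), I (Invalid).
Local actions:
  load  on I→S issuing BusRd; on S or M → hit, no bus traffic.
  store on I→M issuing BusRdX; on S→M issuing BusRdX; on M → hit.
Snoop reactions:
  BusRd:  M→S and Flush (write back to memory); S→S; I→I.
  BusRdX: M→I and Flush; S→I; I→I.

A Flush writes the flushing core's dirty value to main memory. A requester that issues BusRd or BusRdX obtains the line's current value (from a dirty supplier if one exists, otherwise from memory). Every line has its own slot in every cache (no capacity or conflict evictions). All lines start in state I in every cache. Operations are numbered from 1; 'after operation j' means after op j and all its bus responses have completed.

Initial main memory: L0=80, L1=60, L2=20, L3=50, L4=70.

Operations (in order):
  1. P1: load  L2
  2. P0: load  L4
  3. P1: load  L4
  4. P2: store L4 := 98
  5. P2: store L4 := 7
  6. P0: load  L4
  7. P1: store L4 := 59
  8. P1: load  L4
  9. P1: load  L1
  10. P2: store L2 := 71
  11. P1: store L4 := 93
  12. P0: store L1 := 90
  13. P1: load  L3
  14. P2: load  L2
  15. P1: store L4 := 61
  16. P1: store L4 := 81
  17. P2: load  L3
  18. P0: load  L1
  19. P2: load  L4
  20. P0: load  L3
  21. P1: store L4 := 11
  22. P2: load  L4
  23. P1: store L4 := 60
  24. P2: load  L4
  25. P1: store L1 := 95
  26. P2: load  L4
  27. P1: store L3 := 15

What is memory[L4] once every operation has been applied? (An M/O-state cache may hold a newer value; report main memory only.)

memory[L4] = 60

step 1: P1: load  L2  ⟶  ISI  (L2)  txn=BusRd  M[L2]=20
step 2: P0: load  L4  ⟶  SII  (L4)  txn=BusRd  M[L4]=70
step 3: P1: load  L4  ⟶  SSI  (L4)  txn=BusRd  M[L4]=70
step 4: P2: store L4 := 98  ⟶  IIM  (L4)  txn=BusRdX  M[L4]=70
step 5: P2: store L4 := 7  ⟶  IIM  (L4)  txn=∅  M[L4]=70
step 6: P0: load  L4  ⟶  SIS  (L4)  txn=BusRd+Flush  M[L4]=7
step 7: P1: store L4 := 59  ⟶  IMI  (L4)  txn=BusRdX  M[L4]=7
step 8: P1: load  L4  ⟶  IMI  (L4)  txn=∅  M[L4]=7
step 9: P1: load  L1  ⟶  ISI  (L1)  txn=BusRd  M[L1]=60
step 10: P2: store L2 := 71  ⟶  IIM  (L2)  txn=BusRdX  M[L2]=20
step 11: P1: store L4 := 93  ⟶  IMI  (L4)  txn=∅  M[L4]=7
step 12: P0: store L1 := 90  ⟶  MII  (L1)  txn=BusRdX  M[L1]=60
step 13: P1: load  L3  ⟶  ISI  (L3)  txn=BusRd  M[L3]=50
step 14: P2: load  L2  ⟶  IIM  (L2)  txn=∅  M[L2]=20
step 15: P1: store L4 := 61  ⟶  IMI  (L4)  txn=∅  M[L4]=7
step 16: P1: store L4 := 81  ⟶  IMI  (L4)  txn=∅  M[L4]=7
step 17: P2: load  L3  ⟶  ISS  (L3)  txn=BusRd  M[L3]=50
step 18: P0: load  L1  ⟶  MII  (L1)  txn=∅  M[L1]=60
step 19: P2: load  L4  ⟶  ISS  (L4)  txn=BusRd+Flush  M[L4]=81
step 20: P0: load  L3  ⟶  SSS  (L3)  txn=BusRd  M[L3]=50
step 21: P1: store L4 := 11  ⟶  IMI  (L4)  txn=BusRdX  M[L4]=81
step 22: P2: load  L4  ⟶  ISS  (L4)  txn=BusRd+Flush  M[L4]=11
step 23: P1: store L4 := 60  ⟶  IMI  (L4)  txn=BusRdX  M[L4]=11
step 24: P2: load  L4  ⟶  ISS  (L4)  txn=BusRd+Flush  M[L4]=60
step 25: P1: store L1 := 95  ⟶  IMI  (L1)  txn=BusRdX+Flush  M[L1]=90
step 26: P2: load  L4  ⟶  ISS  (L4)  txn=∅  M[L4]=60
step 27: P1: store L3 := 15  ⟶  IMI  (L3)  txn=BusRdX  M[L3]=50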